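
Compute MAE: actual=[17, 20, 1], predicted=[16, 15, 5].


Absolute errors: |17-16|=1, |20-15|=5, |1-5|=4
Sum = 10
MAE = 10/3 = 10/3

10/3


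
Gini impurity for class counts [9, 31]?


Probabilities: [9/40, 31/40] ≈ [0.225, 0.775]
Σpᵢ² = (81 + 961)/40² = 1042/1600
Gini = 1 - Σpᵢ² = 1 - 1042/1600 = 0.3488

0.3488


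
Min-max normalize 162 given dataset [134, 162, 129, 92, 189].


min=92, max=189
(162-92)/(189-92) = 70/97 = 0.7216

0.7216


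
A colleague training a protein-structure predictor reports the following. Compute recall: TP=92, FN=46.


Recall = TP/(TP+FN)
= 92/(92+46)
= 92/138 = 66.67%

66.67%


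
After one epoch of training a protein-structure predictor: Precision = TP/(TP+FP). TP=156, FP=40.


Precision = TP/(TP+FP)
= 156/(156+40)
= 156/196 = 79.59%

79.59%


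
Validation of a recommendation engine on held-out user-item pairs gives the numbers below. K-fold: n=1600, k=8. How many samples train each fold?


Fold size = 1600/8 = 200
Training per fold = 1600 - 200 = 1400

1400


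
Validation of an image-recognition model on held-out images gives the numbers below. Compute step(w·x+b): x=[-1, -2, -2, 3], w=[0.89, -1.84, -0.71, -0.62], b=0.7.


z = (-1)·(0.89) + (-2)·(-1.84) + (-2)·(-0.71) + (3)·(-0.62) + 0.7
  = 3.05
step(z) = 1 (z≥0)

1


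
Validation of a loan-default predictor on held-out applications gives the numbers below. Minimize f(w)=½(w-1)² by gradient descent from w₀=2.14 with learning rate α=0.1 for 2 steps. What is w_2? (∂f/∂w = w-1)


step 1: grad = 2.14-1 = 1.14; w = 2.14 - 0.1·(1.14) = 2.026
step 2: grad = 2.026-1 = 1.026; w = 2.026 - 0.1·(1.026) = 1.9234

1.9234


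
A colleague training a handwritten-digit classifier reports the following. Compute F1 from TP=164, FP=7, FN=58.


Precision = 164/171 = 0.9591
Recall = 164/222 = 0.7387
F1 = 2·P·R/(P+R) = 2·TP/(2·TP+FP+FN) = 328/(328+7+58) = 328/393 = 0.8346

0.8346


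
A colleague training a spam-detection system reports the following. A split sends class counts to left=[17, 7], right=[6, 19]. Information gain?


Parent = [23, 26], H_parent = 0.9973
H_left = 0.8709 (n=24), H_right = 0.795 (n=25)
H_children = (24/49)·0.8709 + (25/49)·0.795 = 0.8322
IG = 0.9973 - 0.8322 = 0.1651

0.1651


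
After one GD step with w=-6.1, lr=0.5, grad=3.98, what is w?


w_new = w - α·∇
= -6.1 - 0.5·3.98
= -6.1 - 1.99
= -8.09

-8.09


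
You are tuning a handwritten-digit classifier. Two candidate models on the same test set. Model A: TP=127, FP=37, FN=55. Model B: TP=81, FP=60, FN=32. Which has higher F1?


Model A: P=127/164=0.7744, R=127/182=0.6978, F1=2PR/(P+R)=2TP/(2TP+FP+FN)=254/346=0.7341
Model B: P=81/141=0.5745, R=81/113=0.7168, F1=2PR/(P+R)=2TP/(2TP+FP+FN)=162/254=0.6378
0.7341 > 0.6378 → Model A

Model A


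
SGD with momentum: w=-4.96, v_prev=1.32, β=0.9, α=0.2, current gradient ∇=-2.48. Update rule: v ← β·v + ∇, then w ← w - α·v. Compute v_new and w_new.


v_new = 0.9·1.32 - 2.48 = 1.188 - 2.48 = -1.292
w_new = -4.96 - 0.2·-1.292 = -4.96 + 0.2584 = -4.7016

v_new=-1.292, w_new=-4.7016


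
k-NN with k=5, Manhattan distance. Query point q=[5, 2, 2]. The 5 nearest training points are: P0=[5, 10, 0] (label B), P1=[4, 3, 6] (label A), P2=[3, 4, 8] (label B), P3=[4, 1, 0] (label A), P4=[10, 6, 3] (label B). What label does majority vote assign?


d(q,P0) = 10  (label B)
d(q,P1) = 6  (label A)
d(q,P2) = 10  (label B)
d(q,P3) = 4  (label A)
d(q,P4) = 10  (label B)
Votes: A=2, B=3
Majority → B

B


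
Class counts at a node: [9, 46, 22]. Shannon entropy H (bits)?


Probabilities: [9/77, 46/77, 22/77] ≈ [0.1169, 0.5974, 0.2857]
H = -((9/77)·log₂(9/77) + (46/77)·log₂(46/77) + (22/77)·log₂(22/77))
  = 1.3224 bits

1.3224 bits


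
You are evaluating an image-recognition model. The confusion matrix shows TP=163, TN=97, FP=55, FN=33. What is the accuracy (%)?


Accuracy = (TP+TN)/(TP+TN+FP+FN)
= (163+97)/(348)
= 260/348 = 74.71%

74.71%


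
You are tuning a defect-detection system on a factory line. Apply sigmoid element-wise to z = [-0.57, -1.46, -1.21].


σ(-0.57) = 1/(1+e^0.57) = 0.3612
σ(-1.46) = 1/(1+e^1.46) = 0.1885
σ(-1.21) = 1/(1+e^1.21) = 0.2297
result = [0.3612, 0.1885, 0.2297]

[0.3612, 0.1885, 0.2297]


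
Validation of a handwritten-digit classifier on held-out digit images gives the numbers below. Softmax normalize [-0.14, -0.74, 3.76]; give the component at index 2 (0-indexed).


Exponentials: e^-0.14=0.8694, e^-0.74=0.4771, e^3.76=42.9484
Sum = 44.2949
Softmax = [0.0196, 0.0108, 0.9696]
p[2] = 42.9484/44.2949 = 0.9696

0.9696


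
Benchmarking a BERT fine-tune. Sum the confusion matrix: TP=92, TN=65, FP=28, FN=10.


Total = TP + TN + FP + FN
= 92 + 65 + 28 + 10
= 195
(Predicted positive: 120, predicted negative: 75)

195


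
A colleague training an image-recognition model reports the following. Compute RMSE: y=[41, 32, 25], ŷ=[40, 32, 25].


MSE = 1/3 = 0.3333
RMSE = √(1/3) = 0.5774

0.5774


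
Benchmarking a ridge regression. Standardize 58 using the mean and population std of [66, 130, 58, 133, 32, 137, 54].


μ = 87.1429, σ = 41.1632
z = (58 - 87.1429)/41.1632 = -0.708

-0.708


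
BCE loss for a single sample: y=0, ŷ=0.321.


BCE = -[y·ln(p) + (1-y)·ln(1-p)]
= -0 - 1·ln(1-0.321)
= -ln(0.679) = 0.3871

0.3871


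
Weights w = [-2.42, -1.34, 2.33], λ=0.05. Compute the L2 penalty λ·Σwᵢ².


‖w‖₂² = (-2.42)² + (-1.34)² + (2.33)²
     = 5.8564 + 1.7956 + 5.4289
     = 13.0809
λ·‖w‖₂² = 0.05·13.0809 = 0.654045

0.654045


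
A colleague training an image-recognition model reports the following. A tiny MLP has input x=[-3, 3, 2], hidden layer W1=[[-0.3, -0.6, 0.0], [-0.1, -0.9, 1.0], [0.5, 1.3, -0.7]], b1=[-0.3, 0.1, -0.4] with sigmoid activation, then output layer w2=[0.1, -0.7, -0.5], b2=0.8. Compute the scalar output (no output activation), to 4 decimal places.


z1[0] = (-0.3)·(-3) + (-0.6)·(3) + (0.0)·(2) - 0.3 = -1.2
z1[1] = (-0.1)·(-3) + (-0.9)·(3) + (1.0)·(2) + 0.1 = -0.3
z1[2] = (0.5)·(-3) + (1.3)·(3) + (-0.7)·(2) - 0.4 = 0.6
h = sigmoid(z1) = [0.2315, 0.4256, 0.6457]
output = (0.1)·(0.2315) + (-0.7)·(0.4256) + (-0.5)·(0.6457) + 0.8 = 0.2024

0.2024


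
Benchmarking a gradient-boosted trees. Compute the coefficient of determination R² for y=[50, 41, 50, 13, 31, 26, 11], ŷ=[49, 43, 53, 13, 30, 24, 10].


ȳ = 31.7143
SS_res = Σ(y-ŷ)² = 20
SS_tot = Σ(y-ȳ)² = 1567.43
R² = 1 - SS_res/SS_tot = 1 - 0.0128 = 0.9872

0.9872


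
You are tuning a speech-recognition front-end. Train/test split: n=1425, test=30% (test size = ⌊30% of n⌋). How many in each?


Test = ⌊1425·30/100⌋ = 427
Train = 1425 - 427 = 998

Train: 998, Test: 427


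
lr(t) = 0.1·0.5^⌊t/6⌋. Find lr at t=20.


n_drops = ⌊20/6⌋ = 3
lr = 0.1·0.5^3 = 0.1·0.125 = 0.0125

0.0125


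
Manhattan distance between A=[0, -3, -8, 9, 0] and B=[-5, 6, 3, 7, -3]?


d = |0+ 5| + |-3-6| + |-8-3| + |9-7| + |0+ 3|
  = 5 + 9 + 11 + 2 + 3
  = 30

30


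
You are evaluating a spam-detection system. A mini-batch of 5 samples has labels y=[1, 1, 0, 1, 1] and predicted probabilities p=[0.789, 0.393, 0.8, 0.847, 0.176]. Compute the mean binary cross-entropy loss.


L[0] = -ln(0.789) = 0.237
L[1] = -ln(0.393) = 0.9339
L[2] = -ln(1-0.8) = -ln(0.2) = 1.6094
L[3] = -ln(0.847) = 0.1661
L[4] = -ln(0.176) = 1.7373
mean = (0.237 + 0.9339 + 1.6094 + 0.1661 + 1.7373)/5 = 0.9367

0.9367


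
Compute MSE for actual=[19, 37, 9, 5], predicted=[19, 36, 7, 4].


Squared errors: (19-19)²=0, (37-36)²=1, (9-7)²=4, (5-4)²=1
Sum = 6
MSE = 6/4 = 3/2

3/2


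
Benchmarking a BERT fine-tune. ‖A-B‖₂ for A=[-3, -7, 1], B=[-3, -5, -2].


d = √((-3+ 3)² + (-7+ 5)² + (1+ 2)²)
  = √(0 + 4 + 9)
  = √13 = 3.6056

3.6056


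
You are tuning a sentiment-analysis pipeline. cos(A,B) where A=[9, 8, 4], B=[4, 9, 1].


A·B = 9·4 + 8·9 + 4·1 = 112
‖A‖ = √161 = 12.6886, ‖B‖ = √98 = 9.8995
cos = 112/(√161·√98) = 112/√15778 = 0.8916

0.8916


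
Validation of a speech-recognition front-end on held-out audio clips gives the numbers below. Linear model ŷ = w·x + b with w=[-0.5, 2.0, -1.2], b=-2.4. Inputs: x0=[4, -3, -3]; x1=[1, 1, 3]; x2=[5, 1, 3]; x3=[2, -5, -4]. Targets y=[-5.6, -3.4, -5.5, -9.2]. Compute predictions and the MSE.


ŷ0 = (-0.5)·(4) + (2.0)·(-3) + (-1.2)·(-3) - 2.4 = -6.8
ŷ1 = (-0.5)·(1) + (2.0)·(1) + (-1.2)·(3) - 2.4 = -4.5
ŷ2 = (-0.5)·(5) + (2.0)·(1) + (-1.2)·(3) - 2.4 = -6.5
ŷ3 = (-0.5)·(2) + (2.0)·(-5) + (-1.2)·(-4) - 2.4 = -8.6
errors² = [1.44, 1.21, 1.0, 0.36]
MSE = 4.0100/4 = 1.0025

1.0025


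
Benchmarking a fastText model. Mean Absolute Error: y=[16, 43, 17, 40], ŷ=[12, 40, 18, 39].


Absolute errors: |16-12|=4, |43-40|=3, |17-18|=1, |40-39|=1
Sum = 9
MAE = 9/4 = 9/4

9/4


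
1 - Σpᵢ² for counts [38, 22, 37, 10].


Probabilities: [38/107, 22/107, 37/107, 10/107] ≈ [0.3551, 0.2056, 0.3458, 0.0935]
Σpᵢ² = (1444 + 484 + 1369 + 100)/107² = 3397/11449
Gini = 1 - Σpᵢ² = 1 - 3397/11449 = 0.7033

0.7033


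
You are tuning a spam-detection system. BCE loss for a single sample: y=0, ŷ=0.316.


BCE = -[y·ln(p) + (1-y)·ln(1-p)]
= -0 - 1·ln(1-0.316)
= -ln(0.684) = 0.3798

0.3798


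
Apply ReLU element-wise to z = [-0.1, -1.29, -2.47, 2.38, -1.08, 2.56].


ReLU(-0.1) = max(0, -0.1) = 0.0
ReLU(-1.29) = max(0, -1.29) = 0.0
ReLU(-2.47) = max(0, -2.47) = 0.0
ReLU(2.38) = max(0, 2.38) = 2.38
ReLU(-1.08) = max(0, -1.08) = 0.0
ReLU(2.56) = max(0, 2.56) = 2.56
result = [0.0, 0.0, 0.0, 2.38, 0.0, 2.56]

[0.0, 0.0, 0.0, 2.38, 0.0, 2.56]


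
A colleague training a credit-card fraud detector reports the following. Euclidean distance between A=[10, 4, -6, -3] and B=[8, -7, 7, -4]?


d = √((10-8)² + (4+ 7)² + (-6-7)² + (-3+ 4)²)
  = √(4 + 121 + 169 + 1)
  = √295 = 17.1756

17.1756


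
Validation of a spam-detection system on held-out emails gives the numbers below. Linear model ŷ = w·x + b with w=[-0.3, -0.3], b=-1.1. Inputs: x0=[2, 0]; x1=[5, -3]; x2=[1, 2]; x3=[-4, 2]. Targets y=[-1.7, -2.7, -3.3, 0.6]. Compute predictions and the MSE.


ŷ0 = (-0.3)·(2) + (-0.3)·(0) - 1.1 = -1.7
ŷ1 = (-0.3)·(5) + (-0.3)·(-3) - 1.1 = -1.7
ŷ2 = (-0.3)·(1) + (-0.3)·(2) - 1.1 = -2.0
ŷ3 = (-0.3)·(-4) + (-0.3)·(2) - 1.1 = -0.5
errors² = [0.0, 1.0, 1.69, 1.21]
MSE = 3.9000/4 = 0.975

0.975


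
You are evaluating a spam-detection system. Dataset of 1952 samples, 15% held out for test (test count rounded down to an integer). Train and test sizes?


Test = ⌊1952·15/100⌋ = 292
Train = 1952 - 292 = 1660

Train: 1660, Test: 292


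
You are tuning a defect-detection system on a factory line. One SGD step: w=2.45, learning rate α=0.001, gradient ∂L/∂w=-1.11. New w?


w_new = w - α·∇
= 2.45 - 0.001·-1.11
= 2.45 + 0.00111
= 2.45111

2.45111


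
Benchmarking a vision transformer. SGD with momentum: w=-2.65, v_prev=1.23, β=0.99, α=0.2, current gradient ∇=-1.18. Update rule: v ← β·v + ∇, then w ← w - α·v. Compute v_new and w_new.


v_new = 0.99·1.23 - 1.18 = 1.2177 - 1.18 = 0.0377
w_new = -2.65 - 0.2·0.0377 = -2.65 - 0.00754 = -2.65754

v_new=0.0377, w_new=-2.65754


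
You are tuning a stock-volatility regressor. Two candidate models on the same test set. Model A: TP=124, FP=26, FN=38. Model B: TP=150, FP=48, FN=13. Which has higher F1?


Model A: P=124/150=0.8267, R=124/162=0.7654, F1=2PR/(P+R)=2TP/(2TP+FP+FN)=248/312=0.7949
Model B: P=150/198=0.7576, R=150/163=0.9202, F1=2PR/(P+R)=2TP/(2TP+FP+FN)=300/361=0.831
0.7949 < 0.831 → Model B

Model B


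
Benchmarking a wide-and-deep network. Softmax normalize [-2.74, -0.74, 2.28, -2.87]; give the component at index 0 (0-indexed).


Exponentials: e^-2.74=0.0646, e^-0.74=0.4771, e^2.28=9.7767, e^-2.87=0.0567
Sum = 10.3751
Softmax = [0.0062, 0.046, 0.9423, 0.0055]
p[0] = 0.0646/10.3751 = 0.0062

0.0062


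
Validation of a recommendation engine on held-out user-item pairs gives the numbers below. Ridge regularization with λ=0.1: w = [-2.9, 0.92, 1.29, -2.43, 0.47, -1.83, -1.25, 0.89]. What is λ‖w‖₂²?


‖w‖₂² = (-2.9)² + (0.92)² + (1.29)² + (-2.43)² + (0.47)² + (-1.83)² + (-1.25)² + (0.89)²
     = 8.41 + 0.8464 + 1.6641 + 5.9049 + 0.2209 + 3.3489 + 1.5625 + 0.7921
     = 22.7498
λ·‖w‖₂² = 0.1·22.7498 = 2.27498

2.27498


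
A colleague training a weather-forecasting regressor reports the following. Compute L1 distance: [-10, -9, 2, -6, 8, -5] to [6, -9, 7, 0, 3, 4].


d = |-10-6| + |-9+ 9| + |2-7| + |-6-0| + |8-3| + |-5-4|
  = 16 + 0 + 5 + 6 + 5 + 9
  = 41

41


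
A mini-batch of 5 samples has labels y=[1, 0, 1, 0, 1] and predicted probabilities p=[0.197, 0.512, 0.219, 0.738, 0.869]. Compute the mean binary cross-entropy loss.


L[0] = -ln(0.197) = 1.6246
L[1] = -ln(1-0.512) = -ln(0.488) = 0.7174
L[2] = -ln(0.219) = 1.5187
L[3] = -ln(1-0.738) = -ln(0.262) = 1.3394
L[4] = -ln(0.869) = 0.1404
mean = (1.6246 + 0.7174 + 1.5187 + 1.3394 + 0.1404)/5 = 1.0681

1.0681


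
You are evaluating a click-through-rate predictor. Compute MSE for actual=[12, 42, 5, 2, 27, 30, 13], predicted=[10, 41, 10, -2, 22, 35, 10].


Squared errors: (12-10)²=4, (42-41)²=1, (5-10)²=25, (2+ 2)²=16, (27-22)²=25, (30-35)²=25, (13-10)²=9
Sum = 105
MSE = 105/7 = 15

15


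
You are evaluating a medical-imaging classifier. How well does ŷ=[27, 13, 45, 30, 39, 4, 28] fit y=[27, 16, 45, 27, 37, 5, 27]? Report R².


ȳ = 26.2857
SS_res = Σ(y-ŷ)² = 24
SS_tot = Σ(y-ȳ)² = 1025.43
R² = 1 - SS_res/SS_tot = 1 - 0.0234 = 0.9766

0.9766


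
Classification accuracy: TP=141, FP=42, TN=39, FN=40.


Accuracy = (TP+TN)/(TP+TN+FP+FN)
= (141+39)/(262)
= 180/262 = 68.7%

68.7%


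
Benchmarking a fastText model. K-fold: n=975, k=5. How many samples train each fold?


Fold size = 975/5 = 195
Training per fold = 975 - 195 = 780

780


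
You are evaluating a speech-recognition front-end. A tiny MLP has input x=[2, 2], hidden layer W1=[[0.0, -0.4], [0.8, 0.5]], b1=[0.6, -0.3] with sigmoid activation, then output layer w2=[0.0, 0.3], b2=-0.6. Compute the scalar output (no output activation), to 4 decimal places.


z1[0] = (0.0)·(2) + (-0.4)·(2) + 0.6 = -0.2
z1[1] = (0.8)·(2) + (0.5)·(2) - 0.3 = 2.3
h = sigmoid(z1) = [0.4502, 0.9089]
output = (0.0)·(0.4502) + (0.3)·(0.9089) - 0.6 = -0.3273

-0.3273


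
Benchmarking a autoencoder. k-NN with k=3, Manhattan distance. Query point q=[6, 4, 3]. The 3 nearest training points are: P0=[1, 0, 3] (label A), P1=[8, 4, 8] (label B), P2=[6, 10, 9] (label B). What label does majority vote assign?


d(q,P0) = 9  (label A)
d(q,P1) = 7  (label B)
d(q,P2) = 12  (label B)
Votes: A=1, B=2
Majority → B

B


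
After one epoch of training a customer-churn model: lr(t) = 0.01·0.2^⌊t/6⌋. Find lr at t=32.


n_drops = ⌊32/6⌋ = 5
lr = 0.01·0.2^5 = 0.01·0.00032 = 0.0000032

0.0000032


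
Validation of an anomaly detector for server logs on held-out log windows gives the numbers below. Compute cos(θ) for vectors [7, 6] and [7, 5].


A·B = 7·7 + 6·5 = 79
‖A‖ = √85 = 9.2195, ‖B‖ = √74 = 8.6023
cos = 79/(√85·√74) = 79/√6290 = 0.9961

0.9961


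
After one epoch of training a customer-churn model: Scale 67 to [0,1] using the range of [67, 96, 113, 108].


min=67, max=113
(67-67)/(113-67) = 0/46 = 0.0

0.0


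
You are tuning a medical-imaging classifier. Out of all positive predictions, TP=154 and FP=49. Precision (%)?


Precision = TP/(TP+FP)
= 154/(154+49)
= 154/203 = 75.86%

75.86%


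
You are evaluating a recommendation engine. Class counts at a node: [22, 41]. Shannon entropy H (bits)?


Probabilities: [22/63, 41/63] ≈ [0.3492, 0.6508]
H = -((22/63)·log₂(22/63) + (41/63)·log₂(41/63))
  = 0.9334 bits

0.9334 bits


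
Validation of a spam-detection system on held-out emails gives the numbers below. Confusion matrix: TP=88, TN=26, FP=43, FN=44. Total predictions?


Total = TP + TN + FP + FN
= 88 + 26 + 43 + 44
= 201
(Predicted positive: 131, predicted negative: 70)

201


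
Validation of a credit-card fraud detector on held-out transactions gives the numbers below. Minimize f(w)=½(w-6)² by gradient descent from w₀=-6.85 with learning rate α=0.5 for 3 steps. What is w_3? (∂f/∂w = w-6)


step 1: grad = -6.85-6 = -12.85; w = -6.85 - 0.5·(-12.85) = -0.425
step 2: grad = -0.425-6 = -6.425; w = -0.425 - 0.5·(-6.425) = 2.7875
step 3: grad = 2.7875-6 = -3.2125; w = 2.7875 - 0.5·(-3.2125) = 4.39375

4.39375


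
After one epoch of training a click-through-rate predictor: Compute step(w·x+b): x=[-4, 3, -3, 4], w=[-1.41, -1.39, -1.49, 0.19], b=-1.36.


z = (-4)·(-1.41) + (3)·(-1.39) + (-3)·(-1.49) + (4)·(0.19) - 1.36
  = 5.34
step(z) = 1 (z≥0)

1


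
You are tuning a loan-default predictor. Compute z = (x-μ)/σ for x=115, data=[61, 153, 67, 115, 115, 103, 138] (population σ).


μ = 107.4286, σ = 31.4772
z = (115 - 107.4286)/31.4772 = 0.2405

0.2405


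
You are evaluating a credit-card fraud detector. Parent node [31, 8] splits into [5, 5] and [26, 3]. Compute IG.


Parent = [31, 8], H_parent = 0.7321
H_left = 1 (n=10), H_right = 0.4798 (n=29)
H_children = (10/39)·1 + (29/39)·0.4798 = 0.6132
IG = 0.7321 - 0.6132 = 0.1189

0.1189


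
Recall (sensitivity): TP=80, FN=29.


Recall = TP/(TP+FN)
= 80/(80+29)
= 80/109 = 73.39%

73.39%


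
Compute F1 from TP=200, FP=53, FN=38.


Precision = 200/253 = 0.7905
Recall = 200/238 = 0.8403
F1 = 2·P·R/(P+R) = 2·TP/(2·TP+FP+FN) = 400/(400+53+38) = 400/491 = 0.8147

0.8147


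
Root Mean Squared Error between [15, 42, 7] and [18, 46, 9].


MSE = 29/3 = 9.6667
RMSE = √(29/3) = 3.1091

3.1091


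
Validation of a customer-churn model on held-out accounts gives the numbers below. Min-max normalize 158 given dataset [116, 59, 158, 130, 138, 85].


min=59, max=158
(158-59)/(158-59) = 99/99 = 1.0

1.0


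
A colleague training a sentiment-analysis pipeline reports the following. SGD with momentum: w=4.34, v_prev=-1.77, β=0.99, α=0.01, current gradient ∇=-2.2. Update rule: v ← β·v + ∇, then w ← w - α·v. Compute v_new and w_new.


v_new = 0.99·-1.77 - 2.2 = -1.7523 - 2.2 = -3.9523
w_new = 4.34 - 0.01·-3.9523 = 4.34 + 0.039523 = 4.379523

v_new=-3.9523, w_new=4.379523


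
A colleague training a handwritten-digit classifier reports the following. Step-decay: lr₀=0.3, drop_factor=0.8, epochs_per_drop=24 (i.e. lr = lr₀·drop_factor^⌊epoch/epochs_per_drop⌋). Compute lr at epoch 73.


n_drops = ⌊73/24⌋ = 3
lr = 0.3·0.8^3 = 0.3·0.512 = 0.1536

0.1536


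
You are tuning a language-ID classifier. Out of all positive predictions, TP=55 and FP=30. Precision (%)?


Precision = TP/(TP+FP)
= 55/(55+30)
= 55/85 = 64.71%

64.71%


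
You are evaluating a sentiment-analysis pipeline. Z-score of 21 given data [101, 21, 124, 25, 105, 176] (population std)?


μ = 92, σ = 54.5588
z = (21 - 92)/54.5588 = -1.3013

-1.3013


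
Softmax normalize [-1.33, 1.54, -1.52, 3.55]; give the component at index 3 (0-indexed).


Exponentials: e^-1.33=0.2645, e^1.54=4.6646, e^-1.52=0.2187, e^3.55=34.8133
Sum = 39.9611
Softmax = [0.0066, 0.1167, 0.0055, 0.8712]
p[3] = 34.8133/39.9611 = 0.8712

0.8712


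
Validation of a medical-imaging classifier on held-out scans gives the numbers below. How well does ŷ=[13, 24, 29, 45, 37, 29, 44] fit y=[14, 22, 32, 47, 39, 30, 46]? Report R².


ȳ = 32.8571
SS_res = Σ(y-ŷ)² = 27
SS_tot = Σ(y-ȳ)² = 892.86
R² = 1 - SS_res/SS_tot = 1 - 0.0302 = 0.9698

0.9698


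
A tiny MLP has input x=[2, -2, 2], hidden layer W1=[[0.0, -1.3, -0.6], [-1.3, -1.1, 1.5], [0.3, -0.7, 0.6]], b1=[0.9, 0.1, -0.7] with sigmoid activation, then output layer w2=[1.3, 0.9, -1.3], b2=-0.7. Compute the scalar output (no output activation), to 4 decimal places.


z1[0] = (0.0)·(2) + (-1.3)·(-2) + (-0.6)·(2) + 0.9 = 2.3
z1[1] = (-1.3)·(2) + (-1.1)·(-2) + (1.5)·(2) + 0.1 = 2.7
z1[2] = (0.3)·(2) + (-0.7)·(-2) + (0.6)·(2) - 0.7 = 2.5
h = sigmoid(z1) = [0.9089, 0.937, 0.9241]
output = (1.3)·(0.9089) + (0.9)·(0.937) + (-1.3)·(0.9241) - 0.7 = 0.1235

0.1235


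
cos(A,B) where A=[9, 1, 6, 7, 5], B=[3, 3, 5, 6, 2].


A·B = 9·3 + 1·3 + 6·5 + 7·6 + 5·2 = 112
‖A‖ = √192 = 13.8564, ‖B‖ = √83 = 9.1104
cos = 112/(√192·√83) = 112/√15936 = 0.8872

0.8872


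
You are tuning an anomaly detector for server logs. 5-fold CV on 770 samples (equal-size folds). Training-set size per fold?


Fold size = 770/5 = 154
Training per fold = 770 - 154 = 616

616


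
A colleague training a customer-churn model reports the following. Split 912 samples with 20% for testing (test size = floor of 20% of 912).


Test = ⌊912·20/100⌋ = 182
Train = 912 - 182 = 730

Train: 730, Test: 182


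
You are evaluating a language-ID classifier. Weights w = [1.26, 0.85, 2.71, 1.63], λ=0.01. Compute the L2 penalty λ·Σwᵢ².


‖w‖₂² = (1.26)² + (0.85)² + (2.71)² + (1.63)²
     = 1.5876 + 0.7225 + 7.3441 + 2.6569
     = 12.3111
λ·‖w‖₂² = 0.01·12.3111 = 0.123111

0.123111


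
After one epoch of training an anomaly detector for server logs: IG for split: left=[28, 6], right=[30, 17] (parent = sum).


Parent = [58, 23], H_parent = 0.8608
H_left = 0.6723 (n=34), H_right = 0.9441 (n=47)
H_children = (34/81)·0.6723 + (47/81)·0.9441 = 0.83
IG = 0.8608 - 0.83 = 0.0308

0.0308


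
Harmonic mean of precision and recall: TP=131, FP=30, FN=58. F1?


Precision = 131/161 = 0.8137
Recall = 131/189 = 0.6931
F1 = 2·P·R/(P+R) = 2·TP/(2·TP+FP+FN) = 262/(262+30+58) = 262/350 = 0.7486

0.7486


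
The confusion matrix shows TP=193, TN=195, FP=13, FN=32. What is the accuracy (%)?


Accuracy = (TP+TN)/(TP+TN+FP+FN)
= (193+195)/(433)
= 388/433 = 89.61%

89.61%


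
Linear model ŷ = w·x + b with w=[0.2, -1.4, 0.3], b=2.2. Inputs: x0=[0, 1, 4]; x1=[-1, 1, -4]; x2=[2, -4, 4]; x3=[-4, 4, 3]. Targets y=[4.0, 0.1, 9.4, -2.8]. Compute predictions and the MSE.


ŷ0 = (0.2)·(0) + (-1.4)·(1) + (0.3)·(4) + 2.2 = 2.0
ŷ1 = (0.2)·(-1) + (-1.4)·(1) + (0.3)·(-4) + 2.2 = -0.6
ŷ2 = (0.2)·(2) + (-1.4)·(-4) + (0.3)·(4) + 2.2 = 9.4
ŷ3 = (0.2)·(-4) + (-1.4)·(4) + (0.3)·(3) + 2.2 = -3.3
errors² = [4.0, 0.49, 0.0, 0.25]
MSE = 4.7400/4 = 1.185

1.185


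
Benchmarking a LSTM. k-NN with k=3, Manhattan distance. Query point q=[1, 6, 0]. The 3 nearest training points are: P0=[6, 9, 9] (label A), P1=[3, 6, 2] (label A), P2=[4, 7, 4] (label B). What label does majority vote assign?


d(q,P0) = 17  (label A)
d(q,P1) = 4  (label A)
d(q,P2) = 8  (label B)
Votes: A=2, B=1
Majority → A

A


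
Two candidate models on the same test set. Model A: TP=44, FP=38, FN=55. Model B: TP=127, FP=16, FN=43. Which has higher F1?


Model A: P=44/82=0.5366, R=44/99=0.4444, F1=2PR/(P+R)=2TP/(2TP+FP+FN)=88/181=0.4862
Model B: P=127/143=0.8881, R=127/170=0.7471, F1=2PR/(P+R)=2TP/(2TP+FP+FN)=254/313=0.8115
0.4862 < 0.8115 → Model B

Model B


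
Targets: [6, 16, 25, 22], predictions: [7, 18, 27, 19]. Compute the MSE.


Squared errors: (6-7)²=1, (16-18)²=4, (25-27)²=4, (22-19)²=9
Sum = 18
MSE = 18/4 = 9/2

9/2


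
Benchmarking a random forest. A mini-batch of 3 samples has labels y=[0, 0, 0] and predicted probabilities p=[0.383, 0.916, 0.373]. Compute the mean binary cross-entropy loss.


L[0] = -ln(1-0.383) = -ln(0.617) = 0.4829
L[1] = -ln(1-0.916) = -ln(0.084) = 2.4769
L[2] = -ln(1-0.373) = -ln(0.627) = 0.4668
mean = (0.4829 + 2.4769 + 0.4668)/3 = 1.1422

1.1422


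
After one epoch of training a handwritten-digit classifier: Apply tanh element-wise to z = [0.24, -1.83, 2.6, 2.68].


tanh(0.24) = 0.2355
tanh(-1.83) = -0.9498
tanh(2.6) = 0.989
tanh(2.68) = 0.9906
result = [0.2355, -0.9498, 0.989, 0.9906]

[0.2355, -0.9498, 0.989, 0.9906]


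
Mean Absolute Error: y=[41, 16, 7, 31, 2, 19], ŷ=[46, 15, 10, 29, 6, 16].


Absolute errors: |41-46|=5, |16-15|=1, |7-10|=3, |31-29|=2, |2-6|=4, |19-16|=3
Sum = 18
MAE = 18/6 = 3

3


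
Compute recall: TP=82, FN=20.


Recall = TP/(TP+FN)
= 82/(82+20)
= 82/102 = 80.39%

80.39%


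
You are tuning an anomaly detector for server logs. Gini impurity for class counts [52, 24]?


Probabilities: [52/76, 24/76] ≈ [0.6842, 0.3158]
Σpᵢ² = (2704 + 576)/76² = 3280/5776
Gini = 1 - Σpᵢ² = 1 - 3280/5776 = 0.4321

0.4321


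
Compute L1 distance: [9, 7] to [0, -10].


d = |9-0| + |7+ 10|
  = 9 + 17
  = 26

26


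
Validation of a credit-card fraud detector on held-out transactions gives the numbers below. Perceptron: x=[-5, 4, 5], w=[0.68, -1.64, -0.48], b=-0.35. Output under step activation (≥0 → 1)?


z = (-5)·(0.68) + (4)·(-1.64) + (5)·(-0.48) - 0.35
  = -12.71
step(z) = 0 (z<0)

0


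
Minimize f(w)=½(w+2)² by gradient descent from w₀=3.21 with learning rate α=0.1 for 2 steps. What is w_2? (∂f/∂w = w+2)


step 1: grad = 3.21+2 = 5.21; w = 3.21 - 0.1·(5.21) = 2.689
step 2: grad = 2.689+2 = 4.689; w = 2.689 - 0.1·(4.689) = 2.2201

2.2201


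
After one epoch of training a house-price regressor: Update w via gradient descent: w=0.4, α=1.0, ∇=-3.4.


w_new = w - α·∇
= 0.4 - 1.0·-3.4
= 0.4 + 3.4
= 3.8

3.8


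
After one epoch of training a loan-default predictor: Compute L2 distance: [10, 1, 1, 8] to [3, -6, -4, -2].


d = √((10-3)² + (1+ 6)² + (1+ 4)² + (8+ 2)²)
  = √(49 + 49 + 25 + 100)
  = √223 = 14.9332

14.9332


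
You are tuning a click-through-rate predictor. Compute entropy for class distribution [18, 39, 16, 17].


Probabilities: [18/90, 39/90, 16/90, 17/90] ≈ [0.2, 0.4333, 0.1778, 0.1889]
H = -((18/90)·log₂(18/90) + (39/90)·log₂(39/90) + (16/90)·log₂(16/90) + (17/90)·log₂(17/90))
  = 1.8843 bits

1.8843 bits


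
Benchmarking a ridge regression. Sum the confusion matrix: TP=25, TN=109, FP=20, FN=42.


Total = TP + TN + FP + FN
= 25 + 109 + 20 + 42
= 196
(Predicted positive: 45, predicted negative: 151)

196


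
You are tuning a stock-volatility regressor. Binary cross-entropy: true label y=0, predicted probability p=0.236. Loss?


BCE = -[y·ln(p) + (1-y)·ln(1-p)]
= -0 - 1·ln(1-0.236)
= -ln(0.764) = 0.2692

0.2692


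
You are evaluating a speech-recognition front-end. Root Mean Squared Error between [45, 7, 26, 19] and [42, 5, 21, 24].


MSE = 63/4 = 15.75
RMSE = √(63/4) = 3.9686

3.9686


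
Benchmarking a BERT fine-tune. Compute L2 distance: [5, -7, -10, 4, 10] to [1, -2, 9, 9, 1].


d = √((5-1)² + (-7+ 2)² + (-10-9)² + (4-9)² + (10-1)²)
  = √(16 + 25 + 361 + 25 + 81)
  = √508 = 22.5389

22.5389


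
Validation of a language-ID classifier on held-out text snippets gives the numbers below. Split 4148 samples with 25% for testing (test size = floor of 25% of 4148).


Test = ⌊4148·25/100⌋ = 1037
Train = 4148 - 1037 = 3111

Train: 3111, Test: 1037


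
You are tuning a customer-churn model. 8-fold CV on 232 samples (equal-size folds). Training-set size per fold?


Fold size = 232/8 = 29
Training per fold = 232 - 29 = 203

203


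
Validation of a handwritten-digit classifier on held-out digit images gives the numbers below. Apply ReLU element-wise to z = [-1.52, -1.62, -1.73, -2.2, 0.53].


ReLU(-1.52) = max(0, -1.52) = 0.0
ReLU(-1.62) = max(0, -1.62) = 0.0
ReLU(-1.73) = max(0, -1.73) = 0.0
ReLU(-2.2) = max(0, -2.2) = 0.0
ReLU(0.53) = max(0, 0.53) = 0.53
result = [0.0, 0.0, 0.0, 0.0, 0.53]

[0.0, 0.0, 0.0, 0.0, 0.53]


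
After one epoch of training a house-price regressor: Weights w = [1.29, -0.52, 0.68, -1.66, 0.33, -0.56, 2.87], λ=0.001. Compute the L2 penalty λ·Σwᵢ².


‖w‖₂² = (1.29)² + (-0.52)² + (0.68)² + (-1.66)² + (0.33)² + (-0.56)² + (2.87)²
     = 1.6641 + 0.2704 + 0.4624 + 2.7556 + 0.1089 + 0.3136 + 8.2369
     = 13.8119
λ·‖w‖₂² = 0.001·13.8119 = 0.013812

0.013812


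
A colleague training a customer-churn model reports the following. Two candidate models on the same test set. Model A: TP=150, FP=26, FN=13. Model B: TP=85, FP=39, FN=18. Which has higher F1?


Model A: P=150/176=0.8523, R=150/163=0.9202, F1=2PR/(P+R)=2TP/(2TP+FP+FN)=300/339=0.885
Model B: P=85/124=0.6855, R=85/103=0.8252, F1=2PR/(P+R)=2TP/(2TP+FP+FN)=170/227=0.7489
0.885 > 0.7489 → Model A

Model A


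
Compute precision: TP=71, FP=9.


Precision = TP/(TP+FP)
= 71/(71+9)
= 71/80 = 88.75%

88.75%


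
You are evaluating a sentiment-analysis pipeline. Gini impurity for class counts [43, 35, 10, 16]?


Probabilities: [43/104, 35/104, 10/104, 16/104] ≈ [0.4135, 0.3365, 0.0962, 0.1538]
Σpᵢ² = (1849 + 1225 + 100 + 256)/104² = 3430/10816
Gini = 1 - Σpᵢ² = 1 - 3430/10816 = 0.6829

0.6829


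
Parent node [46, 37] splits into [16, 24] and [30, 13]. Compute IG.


Parent = [46, 37], H_parent = 0.9915
H_left = 0.971 (n=40), H_right = 0.8841 (n=43)
H_children = (40/83)·0.971 + (43/83)·0.8841 = 0.926
IG = 0.9915 - 0.926 = 0.0655

0.0655


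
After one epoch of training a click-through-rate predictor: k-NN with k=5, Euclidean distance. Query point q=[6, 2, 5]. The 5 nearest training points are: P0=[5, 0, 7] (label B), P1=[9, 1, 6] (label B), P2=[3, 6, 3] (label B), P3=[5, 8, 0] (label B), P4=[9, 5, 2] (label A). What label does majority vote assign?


d(q,P0) = 3.0  (label B)
d(q,P1) = 3.3166  (label B)
d(q,P2) = 5.3852  (label B)
d(q,P3) = 7.874  (label B)
d(q,P4) = 5.1962  (label A)
Votes: A=1, B=4
Majority → B

B


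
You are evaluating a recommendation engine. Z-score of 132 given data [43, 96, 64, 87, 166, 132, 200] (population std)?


μ = 112.5714, σ = 52.1039
z = (132 - 112.5714)/52.1039 = 0.3729

0.3729


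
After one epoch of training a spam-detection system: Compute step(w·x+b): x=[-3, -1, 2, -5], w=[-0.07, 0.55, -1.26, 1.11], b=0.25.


z = (-3)·(-0.07) + (-1)·(0.55) + (2)·(-1.26) + (-5)·(1.11) + 0.25
  = -8.16
step(z) = 0 (z<0)

0


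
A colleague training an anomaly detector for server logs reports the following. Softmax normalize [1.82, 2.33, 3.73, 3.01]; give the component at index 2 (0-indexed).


Exponentials: e^1.82=6.1719, e^2.33=10.2779, e^3.73=41.6791, e^3.01=20.2874
Sum = 78.4163
Softmax = [0.0787, 0.1311, 0.5315, 0.2587]
p[2] = 41.6791/78.4163 = 0.5315

0.5315


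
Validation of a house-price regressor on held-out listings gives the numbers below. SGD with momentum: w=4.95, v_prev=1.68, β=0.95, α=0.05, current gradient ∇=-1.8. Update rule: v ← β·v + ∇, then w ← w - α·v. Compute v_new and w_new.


v_new = 0.95·1.68 - 1.8 = 1.596 - 1.8 = -0.204
w_new = 4.95 - 0.05·-0.204 = 4.95 + 0.0102 = 4.9602

v_new=-0.204, w_new=4.9602


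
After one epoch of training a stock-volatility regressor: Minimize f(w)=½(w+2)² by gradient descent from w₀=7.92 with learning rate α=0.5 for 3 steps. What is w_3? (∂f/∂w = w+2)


step 1: grad = 7.92+2 = 9.92; w = 7.92 - 0.5·(9.92) = 2.96
step 2: grad = 2.96+2 = 4.96; w = 2.96 - 0.5·(4.96) = 0.48
step 3: grad = 0.48+2 = 2.48; w = 0.48 - 0.5·(2.48) = -0.76

-0.76


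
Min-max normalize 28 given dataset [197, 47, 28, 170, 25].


min=25, max=197
(28-25)/(197-25) = 3/172 = 0.0174

0.0174


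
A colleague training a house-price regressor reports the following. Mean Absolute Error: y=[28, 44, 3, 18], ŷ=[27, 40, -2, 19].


Absolute errors: |28-27|=1, |44-40|=4, |3+ 2|=5, |18-19|=1
Sum = 11
MAE = 11/4 = 11/4

11/4


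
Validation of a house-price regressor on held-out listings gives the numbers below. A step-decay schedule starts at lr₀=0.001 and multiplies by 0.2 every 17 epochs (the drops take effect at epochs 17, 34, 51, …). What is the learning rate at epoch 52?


n_drops = ⌊52/17⌋ = 3
lr = 0.001·0.2^3 = 0.001·0.008 = 0.000008

0.000008


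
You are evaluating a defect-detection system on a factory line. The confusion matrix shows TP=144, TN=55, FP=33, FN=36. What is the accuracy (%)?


Accuracy = (TP+TN)/(TP+TN+FP+FN)
= (144+55)/(268)
= 199/268 = 74.25%

74.25%


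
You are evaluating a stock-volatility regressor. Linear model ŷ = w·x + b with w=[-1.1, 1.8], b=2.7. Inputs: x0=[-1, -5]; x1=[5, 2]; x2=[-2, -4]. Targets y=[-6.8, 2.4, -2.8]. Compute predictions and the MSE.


ŷ0 = (-1.1)·(-1) + (1.8)·(-5) + 2.7 = -5.2
ŷ1 = (-1.1)·(5) + (1.8)·(2) + 2.7 = 0.8
ŷ2 = (-1.1)·(-2) + (1.8)·(-4) + 2.7 = -2.3
errors² = [2.56, 2.56, 0.25]
MSE = 5.3700/3 = 1.79

1.79


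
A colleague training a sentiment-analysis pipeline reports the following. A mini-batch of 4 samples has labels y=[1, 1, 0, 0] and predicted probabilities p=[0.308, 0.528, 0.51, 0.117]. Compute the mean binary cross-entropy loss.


L[0] = -ln(0.308) = 1.1777
L[1] = -ln(0.528) = 0.6387
L[2] = -ln(1-0.51) = -ln(0.49) = 0.7133
L[3] = -ln(1-0.117) = -ln(0.883) = 0.1244
mean = (1.1777 + 0.6387 + 0.7133 + 0.1244)/4 = 0.6635

0.6635


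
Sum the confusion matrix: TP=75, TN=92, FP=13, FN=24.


Total = TP + TN + FP + FN
= 75 + 92 + 13 + 24
= 204
(Predicted positive: 88, predicted negative: 116)

204


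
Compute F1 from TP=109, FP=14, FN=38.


Precision = 109/123 = 0.8862
Recall = 109/147 = 0.7415
F1 = 2·P·R/(P+R) = 2·TP/(2·TP+FP+FN) = 218/(218+14+38) = 218/270 = 0.8074

0.8074


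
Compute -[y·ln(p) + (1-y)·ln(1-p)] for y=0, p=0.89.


BCE = -[y·ln(p) + (1-y)·ln(1-p)]
= -0 - 1·ln(1-0.89)
= -ln(0.11) = 2.2073

2.2073


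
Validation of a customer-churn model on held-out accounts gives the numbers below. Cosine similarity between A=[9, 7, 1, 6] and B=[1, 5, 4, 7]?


A·B = 9·1 + 7·5 + 1·4 + 6·7 = 90
‖A‖ = √167 = 12.9228, ‖B‖ = √91 = 9.5394
cos = 90/(√167·√91) = 90/√15197 = 0.7301

0.7301


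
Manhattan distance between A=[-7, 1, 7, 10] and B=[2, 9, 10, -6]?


d = |-7-2| + |1-9| + |7-10| + |10+ 6|
  = 9 + 8 + 3 + 16
  = 36

36


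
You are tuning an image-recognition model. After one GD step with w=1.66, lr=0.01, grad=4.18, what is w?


w_new = w - α·∇
= 1.66 - 0.01·4.18
= 1.66 - 0.0418
= 1.6182

1.6182


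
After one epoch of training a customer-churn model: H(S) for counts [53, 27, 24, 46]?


Probabilities: [53/150, 27/150, 24/150, 46/150] ≈ [0.3533, 0.18, 0.16, 0.3067]
H = -((53/150)·log₂(53/150) + (27/150)·log₂(27/150) + (24/150)·log₂(24/150) + (46/150)·log₂(46/150))
  = 1.9216 bits

1.9216 bits


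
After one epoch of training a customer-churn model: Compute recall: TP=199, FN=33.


Recall = TP/(TP+FN)
= 199/(199+33)
= 199/232 = 85.78%

85.78%


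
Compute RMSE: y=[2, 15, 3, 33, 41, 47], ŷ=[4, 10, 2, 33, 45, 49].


MSE = 50/6 = 8.3333
RMSE = √(50/6) = 2.8868

2.8868


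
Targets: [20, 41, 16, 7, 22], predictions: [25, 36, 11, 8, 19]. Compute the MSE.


Squared errors: (20-25)²=25, (41-36)²=25, (16-11)²=25, (7-8)²=1, (22-19)²=9
Sum = 85
MSE = 85/5 = 17

17


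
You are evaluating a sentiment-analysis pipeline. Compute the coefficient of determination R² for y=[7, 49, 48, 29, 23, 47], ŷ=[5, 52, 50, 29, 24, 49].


ȳ = 33.8333
SS_res = Σ(y-ŷ)² = 22
SS_tot = Σ(y-ȳ)² = 1464.83
R² = 1 - SS_res/SS_tot = 1 - 0.015 = 0.985

0.985


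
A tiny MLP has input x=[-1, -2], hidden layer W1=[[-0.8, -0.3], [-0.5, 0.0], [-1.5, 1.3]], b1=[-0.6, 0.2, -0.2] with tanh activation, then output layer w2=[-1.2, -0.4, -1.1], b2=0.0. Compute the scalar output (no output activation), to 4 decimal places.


z1[0] = (-0.8)·(-1) + (-0.3)·(-2) - 0.6 = 0.8
z1[1] = (-0.5)·(-1) + (0.0)·(-2) + 0.2 = 0.7
z1[2] = (-1.5)·(-1) + (1.3)·(-2) - 0.2 = -1.3
h = tanh(z1) = [0.664, 0.6044, -0.8617]
output = (-1.2)·(0.664) + (-0.4)·(0.6044) + (-1.1)·(-0.8617) + 0.0 = -0.0907

-0.0907


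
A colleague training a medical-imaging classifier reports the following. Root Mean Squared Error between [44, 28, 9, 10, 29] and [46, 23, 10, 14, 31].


MSE = 50/5 = 10
RMSE = √(50/5) = 3.1623

3.1623


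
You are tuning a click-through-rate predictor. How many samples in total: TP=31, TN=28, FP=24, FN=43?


Total = TP + TN + FP + FN
= 31 + 28 + 24 + 43
= 126
(Predicted positive: 55, predicted negative: 71)

126


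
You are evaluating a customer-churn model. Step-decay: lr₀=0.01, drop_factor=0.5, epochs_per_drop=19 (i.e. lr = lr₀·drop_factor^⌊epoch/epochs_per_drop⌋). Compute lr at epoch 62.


n_drops = ⌊62/19⌋ = 3
lr = 0.01·0.5^3 = 0.01·0.125 = 0.00125

0.00125


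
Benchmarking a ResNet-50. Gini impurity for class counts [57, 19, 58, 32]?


Probabilities: [57/166, 19/166, 58/166, 32/166] ≈ [0.3434, 0.1145, 0.3494, 0.1928]
Σpᵢ² = (3249 + 361 + 3364 + 1024)/166² = 7998/27556
Gini = 1 - Σpᵢ² = 1 - 7998/27556 = 0.7098

0.7098


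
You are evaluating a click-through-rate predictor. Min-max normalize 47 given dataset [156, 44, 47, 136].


min=44, max=156
(47-44)/(156-44) = 3/112 = 0.0268

0.0268


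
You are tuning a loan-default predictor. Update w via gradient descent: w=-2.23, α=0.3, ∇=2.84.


w_new = w - α·∇
= -2.23 - 0.3·2.84
= -2.23 - 0.852
= -3.082

-3.082


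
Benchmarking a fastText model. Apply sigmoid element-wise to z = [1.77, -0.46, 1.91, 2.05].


σ(1.77) = 1/(1+e^-1.77) = 0.8545
σ(-0.46) = 1/(1+e^0.46) = 0.387
σ(1.91) = 1/(1+e^-1.91) = 0.871
σ(2.05) = 1/(1+e^-2.05) = 0.8859
result = [0.8545, 0.387, 0.871, 0.8859]

[0.8545, 0.387, 0.871, 0.8859]


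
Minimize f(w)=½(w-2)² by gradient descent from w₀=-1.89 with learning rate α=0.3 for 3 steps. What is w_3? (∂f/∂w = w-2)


step 1: grad = -1.89-2 = -3.89; w = -1.89 - 0.3·(-3.89) = -0.723
step 2: grad = -0.723-2 = -2.723; w = -0.723 - 0.3·(-2.723) = 0.0939
step 3: grad = 0.0939-2 = -1.9061; w = 0.0939 - 0.3·(-1.9061) = 0.66573

0.66573


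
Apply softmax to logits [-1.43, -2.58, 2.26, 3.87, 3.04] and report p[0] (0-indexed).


Exponentials: e^-1.43=0.2393, e^-2.58=0.0758, e^2.26=9.5831, e^3.87=47.9424, e^3.04=20.9052
Sum = 78.7458
Softmax = [0.003, 0.001, 0.1217, 0.6088, 0.2655]
p[0] = 0.2393/78.7458 = 0.003

0.003


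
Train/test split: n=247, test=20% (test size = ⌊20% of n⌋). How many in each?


Test = ⌊247·20/100⌋ = 49
Train = 247 - 49 = 198

Train: 198, Test: 49


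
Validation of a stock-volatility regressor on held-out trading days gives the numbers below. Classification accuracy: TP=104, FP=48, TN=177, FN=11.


Accuracy = (TP+TN)/(TP+TN+FP+FN)
= (104+177)/(340)
= 281/340 = 82.65%

82.65%


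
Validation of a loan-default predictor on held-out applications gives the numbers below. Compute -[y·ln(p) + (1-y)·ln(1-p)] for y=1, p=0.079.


BCE = -[y·ln(p) + (1-y)·ln(1-p)]
= -1·ln(0.079) - 0
= -ln(0.079) = 2.5383

2.5383


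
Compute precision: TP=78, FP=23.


Precision = TP/(TP+FP)
= 78/(78+23)
= 78/101 = 77.23%

77.23%


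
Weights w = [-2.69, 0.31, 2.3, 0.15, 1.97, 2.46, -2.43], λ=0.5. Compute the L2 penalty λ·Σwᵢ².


‖w‖₂² = (-2.69)² + (0.31)² + (2.3)² + (0.15)² + (1.97)² + (2.46)² + (-2.43)²
     = 7.2361 + 0.0961 + 5.29 + 0.0225 + 3.8809 + 6.0516 + 5.9049
     = 28.4821
λ·‖w‖₂² = 0.5·28.4821 = 14.24105

14.24105


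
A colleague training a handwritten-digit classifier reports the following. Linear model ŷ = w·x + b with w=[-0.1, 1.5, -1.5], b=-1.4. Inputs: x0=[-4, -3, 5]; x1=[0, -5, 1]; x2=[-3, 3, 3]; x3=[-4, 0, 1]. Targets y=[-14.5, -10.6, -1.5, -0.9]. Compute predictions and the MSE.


ŷ0 = (-0.1)·(-4) + (1.5)·(-3) + (-1.5)·(5) - 1.4 = -13.0
ŷ1 = (-0.1)·(0) + (1.5)·(-5) + (-1.5)·(1) - 1.4 = -10.4
ŷ2 = (-0.1)·(-3) + (1.5)·(3) + (-1.5)·(3) - 1.4 = -1.1
ŷ3 = (-0.1)·(-4) + (1.5)·(0) + (-1.5)·(1) - 1.4 = -2.5
errors² = [2.25, 0.04, 0.16, 2.56]
MSE = 5.0100/4 = 1.2525

1.2525
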